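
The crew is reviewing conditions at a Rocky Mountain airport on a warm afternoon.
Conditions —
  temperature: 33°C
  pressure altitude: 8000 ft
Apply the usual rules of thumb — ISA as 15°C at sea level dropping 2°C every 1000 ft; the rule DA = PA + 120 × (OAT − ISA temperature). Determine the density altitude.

12080 ft

ISA temperature at 8000 ft = 15 − 2 × (8000/1000) = -1°C.
ISA deviation = 33 − (-1) = +34°C.
Density altitude = 8000 + 120 × (34) = 8000 + (+4080) = 12080 ft.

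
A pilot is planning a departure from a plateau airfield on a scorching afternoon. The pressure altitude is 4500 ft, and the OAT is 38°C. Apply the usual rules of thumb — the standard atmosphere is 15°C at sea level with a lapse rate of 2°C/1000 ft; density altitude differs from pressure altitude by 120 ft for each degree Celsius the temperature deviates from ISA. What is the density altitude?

ISA temperature at 4500 ft = 15 − 2 × (4500/1000) = 6°C.
ISA deviation = 38 − 6 = +32°C.
Density altitude = 4500 + 120 × (32) = 4500 + (+3840) = 8340 ft.

8340 ft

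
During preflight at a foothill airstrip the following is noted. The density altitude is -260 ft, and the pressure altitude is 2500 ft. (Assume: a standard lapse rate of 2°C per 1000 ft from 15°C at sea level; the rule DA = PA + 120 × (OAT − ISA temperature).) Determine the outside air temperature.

Density altitude − pressure altitude = -260 − 2500 = -2760 ft.
At 120 ft/°C that is an ISA deviation of -2760/120 = -23°C.
ISA temperature at 2500 ft = 15 − 2 × (2500/1000) = 10°C.
OAT = ISA + deviation = 10 + (-23) = -13°C.

-13°C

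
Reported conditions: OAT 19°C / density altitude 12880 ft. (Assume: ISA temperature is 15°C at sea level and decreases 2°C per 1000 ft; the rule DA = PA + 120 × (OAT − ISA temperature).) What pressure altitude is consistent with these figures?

10000 ft

DA = PA + 120 × (OAT − (15 − 2·PA/1000)) = PA + 120·OAT − 1800 + 0.24·PA = 1.24·PA + 120·OAT − 1800.
So 1.24·PA = 12880 − 120 × 19 + 1800 = 12400.
PA = 12400 / 1.24 = 10000 ft.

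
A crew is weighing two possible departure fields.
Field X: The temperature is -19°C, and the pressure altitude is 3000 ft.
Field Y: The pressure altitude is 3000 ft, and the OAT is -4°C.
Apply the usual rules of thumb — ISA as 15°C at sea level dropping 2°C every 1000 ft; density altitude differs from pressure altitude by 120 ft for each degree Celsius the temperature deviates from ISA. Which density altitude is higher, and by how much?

Field Y by 1800 ft

Field X: ISA temp = 9°C, deviation -28°C, DA = 3000 + 120 × (-28) = -360 ft.
Field Y: ISA temp = 9°C, deviation -13°C, DA = 3000 + 120 × (-13) = 1440 ft.
Field Y is higher by 1440 − (-360) = 1800 ft.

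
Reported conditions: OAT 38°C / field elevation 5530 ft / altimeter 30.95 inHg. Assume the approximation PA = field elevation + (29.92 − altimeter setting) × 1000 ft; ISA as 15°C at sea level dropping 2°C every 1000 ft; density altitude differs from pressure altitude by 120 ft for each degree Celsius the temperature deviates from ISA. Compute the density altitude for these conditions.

8340 ft

Pressure altitude = 5530 + (29.92 − 30.95) × 1000 = 5530 + (-1030) = 4500 ft.
ISA temperature at 4500 ft = 15 − 2 × (4500/1000) = 6°C.
ISA deviation = 38 − 6 = +32°C.
Density altitude = 4500 + 120 × (32) = 8340 ft.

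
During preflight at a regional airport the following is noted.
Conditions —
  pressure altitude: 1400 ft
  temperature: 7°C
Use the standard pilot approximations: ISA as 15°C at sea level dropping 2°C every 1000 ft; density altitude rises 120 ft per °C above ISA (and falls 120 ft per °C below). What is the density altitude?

776 ft

ISA temperature at 1400 ft = 15 − 2 × (1400/1000) = 12.2°C.
ISA deviation = 7 − 12.2 = -5.2°C.
Density altitude = 1400 + 120 × (-5.2) = 1400 + (-624) = 776 ft.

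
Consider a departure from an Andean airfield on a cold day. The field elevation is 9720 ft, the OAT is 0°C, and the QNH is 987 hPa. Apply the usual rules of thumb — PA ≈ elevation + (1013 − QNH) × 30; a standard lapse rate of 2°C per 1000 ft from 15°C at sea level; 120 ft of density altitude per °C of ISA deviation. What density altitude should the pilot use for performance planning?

Pressure altitude = 9720 + (1013 − 987) × 30 = 9720 + (+780) = 10500 ft.
ISA temperature at 10500 ft = 15 − 2 × (10500/1000) = -6°C.
ISA deviation = 0 − (-6) = +6°C.
Density altitude = 10500 + 120 × (6) = 11220 ft.

11220 ft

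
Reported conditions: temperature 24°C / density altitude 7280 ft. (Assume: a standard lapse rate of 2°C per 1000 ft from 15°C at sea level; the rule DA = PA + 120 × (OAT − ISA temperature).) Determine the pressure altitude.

DA = PA + 120 × (OAT − (15 − 2·PA/1000)) = PA + 120·OAT − 1800 + 0.24·PA = 1.24·PA + 120·OAT − 1800.
So 1.24·PA = 7280 − 120 × 24 + 1800 = 6200.
PA = 6200 / 1.24 = 5000 ft.

5000 ft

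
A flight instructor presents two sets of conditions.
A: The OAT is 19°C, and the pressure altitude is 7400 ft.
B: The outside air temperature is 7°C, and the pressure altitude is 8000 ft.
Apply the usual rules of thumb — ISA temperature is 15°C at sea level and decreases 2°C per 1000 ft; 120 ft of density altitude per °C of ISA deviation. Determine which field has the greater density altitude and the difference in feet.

A: ISA temp = 0.2°C, deviation +18.8°C, DA = 7400 + 120 × 18.8 = 9656 ft.
B: ISA temp = -1°C, deviation +8°C, DA = 8000 + 120 × 8 = 8960 ft.
A is higher by 9656 − 8960 = 696 ft.

A by 696 ft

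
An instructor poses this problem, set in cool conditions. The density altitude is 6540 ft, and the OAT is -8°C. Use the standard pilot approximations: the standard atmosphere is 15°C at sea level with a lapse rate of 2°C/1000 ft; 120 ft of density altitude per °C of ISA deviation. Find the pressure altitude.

7500 ft

DA = PA + 120 × (OAT − (15 − 2·PA/1000)) = PA + 120·OAT − 1800 + 0.24·PA = 1.24·PA + 120·OAT − 1800.
So 1.24·PA = 6540 − 120 × (-8) + 1800 = 9300.
PA = 9300 / 1.24 = 7500 ft.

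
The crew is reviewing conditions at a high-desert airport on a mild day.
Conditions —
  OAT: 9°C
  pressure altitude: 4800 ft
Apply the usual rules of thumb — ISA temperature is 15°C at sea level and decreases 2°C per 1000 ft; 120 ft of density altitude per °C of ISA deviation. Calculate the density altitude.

ISA temperature at 4800 ft = 15 − 2 × (4800/1000) = 5.4°C.
ISA deviation = 9 − 5.4 = +3.6°C.
Density altitude = 4800 + 120 × (3.6) = 4800 + (+432) = 5232 ft.

5232 ft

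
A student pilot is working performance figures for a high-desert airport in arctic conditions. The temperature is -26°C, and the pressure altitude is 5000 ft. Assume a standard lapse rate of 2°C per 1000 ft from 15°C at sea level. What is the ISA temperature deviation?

ISA temperature at 5000 ft = 15 − 2 × (5000/1000) = 5°C.
Deviation = OAT − ISA = -26 − 5 = -31°C.

ISA-31°C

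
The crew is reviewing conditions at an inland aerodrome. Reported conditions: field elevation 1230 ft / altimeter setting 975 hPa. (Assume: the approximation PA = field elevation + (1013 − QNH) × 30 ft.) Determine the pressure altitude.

Pressure correction = (1013 − 975) × 30 = +1140 ft.
Pressure altitude = 1230 + (+1140) = 2370 ft.

2370 ft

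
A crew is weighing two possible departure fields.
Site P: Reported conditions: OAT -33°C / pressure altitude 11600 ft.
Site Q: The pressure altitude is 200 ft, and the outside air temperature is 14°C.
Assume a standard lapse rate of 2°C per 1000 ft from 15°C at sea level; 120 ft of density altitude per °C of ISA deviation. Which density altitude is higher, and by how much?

Site P by 8496 ft

Site P: ISA temp = -8.2°C, deviation -24.8°C, DA = 11600 + 120 × (-24.8) = 8624 ft.
Site Q: ISA temp = 14.6°C, deviation -0.6°C, DA = 200 + 120 × (-0.6) = 128 ft.
Site P is higher by 8624 − 128 = 8496 ft.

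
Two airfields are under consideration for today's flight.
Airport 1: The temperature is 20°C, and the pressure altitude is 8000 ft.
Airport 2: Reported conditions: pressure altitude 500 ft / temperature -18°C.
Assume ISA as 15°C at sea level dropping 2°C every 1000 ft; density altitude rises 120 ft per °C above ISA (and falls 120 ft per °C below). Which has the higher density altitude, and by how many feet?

Airport 1: ISA temp = -1°C, deviation +21°C, DA = 8000 + 120 × 21 = 10520 ft.
Airport 2: ISA temp = 14°C, deviation -32°C, DA = 500 + 120 × (-32) = -3340 ft.
Airport 1 is higher by 10520 − (-3340) = 13860 ft.

Airport 1 by 13860 ft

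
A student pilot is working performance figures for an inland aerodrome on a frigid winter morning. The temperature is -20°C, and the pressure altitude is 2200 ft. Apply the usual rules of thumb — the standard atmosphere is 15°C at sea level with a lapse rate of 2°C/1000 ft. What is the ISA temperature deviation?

ISA-30.6°C

ISA temperature at 2200 ft = 15 − 2 × (2200/1000) = 10.6°C.
Deviation = OAT − ISA = -20 − 10.6 = -30.6°C.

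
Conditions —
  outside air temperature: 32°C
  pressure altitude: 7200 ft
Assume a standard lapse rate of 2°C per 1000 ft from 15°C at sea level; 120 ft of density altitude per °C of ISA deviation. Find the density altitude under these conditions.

10968 ft

ISA temperature at 7200 ft = 15 − 2 × (7200/1000) = 0.6°C.
ISA deviation = 32 − 0.6 = +31.4°C.
Density altitude = 7200 + 120 × (31.4) = 7200 + (+3768) = 10968 ft.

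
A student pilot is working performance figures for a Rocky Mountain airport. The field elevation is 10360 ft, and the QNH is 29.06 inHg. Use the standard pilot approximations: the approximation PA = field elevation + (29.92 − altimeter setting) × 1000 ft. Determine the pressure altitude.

11220 ft

Pressure correction = (29.92 − 29.06) × 1000 = +860 ft.
Pressure altitude = 10360 + (+860) = 11220 ft.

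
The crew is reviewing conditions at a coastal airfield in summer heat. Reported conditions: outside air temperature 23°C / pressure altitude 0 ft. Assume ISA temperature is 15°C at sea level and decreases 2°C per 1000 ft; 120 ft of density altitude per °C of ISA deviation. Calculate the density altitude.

960 ft

ISA temperature at 0 ft = 15 − 2 × (0/1000) = 15°C.
ISA deviation = 23 − 15 = +8°C.
Density altitude = 0 + 120 × (8) = 0 + (+960) = 960 ft.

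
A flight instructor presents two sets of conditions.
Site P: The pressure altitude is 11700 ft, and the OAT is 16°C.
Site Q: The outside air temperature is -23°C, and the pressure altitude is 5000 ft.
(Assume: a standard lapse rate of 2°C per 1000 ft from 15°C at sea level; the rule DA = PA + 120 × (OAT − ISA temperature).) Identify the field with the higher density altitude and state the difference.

Site P: ISA temp = -8.4°C, deviation +24.4°C, DA = 11700 + 120 × 24.4 = 14628 ft.
Site Q: ISA temp = 5°C, deviation -28°C, DA = 5000 + 120 × (-28) = 1640 ft.
Site P is higher by 14628 − 1640 = 12988 ft.

Site P by 12988 ft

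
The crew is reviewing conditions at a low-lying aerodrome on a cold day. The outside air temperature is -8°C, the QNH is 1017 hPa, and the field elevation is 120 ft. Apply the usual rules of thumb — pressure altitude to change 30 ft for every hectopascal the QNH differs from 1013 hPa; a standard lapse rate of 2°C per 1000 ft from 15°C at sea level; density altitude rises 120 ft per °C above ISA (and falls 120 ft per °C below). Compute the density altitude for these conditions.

-2760 ft

Pressure altitude = 120 + (1013 − 1017) × 30 = 120 + (-120) = 0 ft.
ISA temperature at 0 ft = 15 − 2 × (0/1000) = 15°C.
ISA deviation = -8 − 15 = -23°C.
Density altitude = 0 + 120 × (-23) = -2760 ft.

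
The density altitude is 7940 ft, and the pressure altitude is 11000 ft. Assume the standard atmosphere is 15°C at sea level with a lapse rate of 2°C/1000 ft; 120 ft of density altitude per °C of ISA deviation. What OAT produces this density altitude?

-32.5°C

Density altitude − pressure altitude = 7940 − 11000 = -3060 ft.
At 120 ft/°C that is an ISA deviation of -3060/120 = -25.5°C.
ISA temperature at 11000 ft = 15 − 2 × (11000/1000) = -7°C.
OAT = ISA + deviation = -7 + (-25.5) = -32.5°C.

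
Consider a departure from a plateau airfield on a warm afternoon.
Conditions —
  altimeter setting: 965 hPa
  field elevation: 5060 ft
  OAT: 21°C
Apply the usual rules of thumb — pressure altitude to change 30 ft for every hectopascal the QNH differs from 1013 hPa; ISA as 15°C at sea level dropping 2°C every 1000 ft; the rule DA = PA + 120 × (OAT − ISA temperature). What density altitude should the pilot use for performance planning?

8780 ft

Pressure altitude = 5060 + (1013 − 965) × 30 = 5060 + (+1440) = 6500 ft.
ISA temperature at 6500 ft = 15 − 2 × (6500/1000) = 2°C.
ISA deviation = 21 − 2 = +19°C.
Density altitude = 6500 + 120 × (19) = 8780 ft.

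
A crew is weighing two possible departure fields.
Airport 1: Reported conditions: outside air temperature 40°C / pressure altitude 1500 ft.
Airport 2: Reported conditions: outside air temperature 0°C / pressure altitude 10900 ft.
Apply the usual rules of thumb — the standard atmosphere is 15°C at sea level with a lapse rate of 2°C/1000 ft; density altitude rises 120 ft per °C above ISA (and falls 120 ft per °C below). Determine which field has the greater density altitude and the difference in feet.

Airport 1: ISA temp = 12°C, deviation +28°C, DA = 1500 + 120 × 28 = 4860 ft.
Airport 2: ISA temp = -6.8°C, deviation +6.8°C, DA = 10900 + 120 × 6.8 = 11716 ft.
Airport 2 is higher by 11716 − 4860 = 6856 ft.

Airport 2 by 6856 ft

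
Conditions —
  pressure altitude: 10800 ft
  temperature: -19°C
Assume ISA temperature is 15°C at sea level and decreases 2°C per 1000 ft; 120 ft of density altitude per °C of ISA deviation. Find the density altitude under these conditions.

ISA temperature at 10800 ft = 15 − 2 × (10800/1000) = -6.6°C.
ISA deviation = -19 − (-6.6) = -12.4°C.
Density altitude = 10800 + 120 × (-12.4) = 10800 + (-1488) = 9312 ft.

9312 ft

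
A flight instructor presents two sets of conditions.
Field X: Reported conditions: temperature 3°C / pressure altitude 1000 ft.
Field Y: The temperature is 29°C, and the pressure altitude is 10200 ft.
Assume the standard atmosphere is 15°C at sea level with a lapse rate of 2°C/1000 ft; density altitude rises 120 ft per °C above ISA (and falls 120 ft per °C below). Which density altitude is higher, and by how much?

Field Y by 14528 ft

Field X: ISA temp = 13°C, deviation -10°C, DA = 1000 + 120 × (-10) = -200 ft.
Field Y: ISA temp = -5.4°C, deviation +34.4°C, DA = 10200 + 120 × 34.4 = 14328 ft.
Field Y is higher by 14328 − (-200) = 14528 ft.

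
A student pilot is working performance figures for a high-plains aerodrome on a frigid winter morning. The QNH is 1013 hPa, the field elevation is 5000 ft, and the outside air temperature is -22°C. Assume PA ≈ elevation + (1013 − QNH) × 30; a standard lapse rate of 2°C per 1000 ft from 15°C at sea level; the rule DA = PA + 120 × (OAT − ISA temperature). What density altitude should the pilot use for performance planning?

1760 ft

Pressure altitude = 5000 + (1013 − 1013) × 30 = 5000 + (0) = 5000 ft.
ISA temperature at 5000 ft = 15 − 2 × (5000/1000) = 5°C.
ISA deviation = -22 − 5 = -27°C.
Density altitude = 5000 + 120 × (-27) = 1760 ft.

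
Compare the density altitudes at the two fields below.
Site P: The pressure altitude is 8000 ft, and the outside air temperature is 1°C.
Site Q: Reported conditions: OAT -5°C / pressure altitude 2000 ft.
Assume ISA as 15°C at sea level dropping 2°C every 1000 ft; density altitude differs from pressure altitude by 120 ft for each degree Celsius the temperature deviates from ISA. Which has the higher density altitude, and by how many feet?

Site P by 8160 ft

Site P: ISA temp = -1°C, deviation +2°C, DA = 8000 + 120 × 2 = 8240 ft.
Site Q: ISA temp = 11°C, deviation -16°C, DA = 2000 + 120 × (-16) = 80 ft.
Site P is higher by 8240 − 80 = 8160 ft.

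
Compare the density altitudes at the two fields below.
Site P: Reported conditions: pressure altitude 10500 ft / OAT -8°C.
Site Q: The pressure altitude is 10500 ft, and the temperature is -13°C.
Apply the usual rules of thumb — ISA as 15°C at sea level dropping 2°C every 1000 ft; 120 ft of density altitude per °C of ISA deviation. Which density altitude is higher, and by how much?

Site P: ISA temp = -6°C, deviation -2°C, DA = 10500 + 120 × (-2) = 10260 ft.
Site Q: ISA temp = -6°C, deviation -7°C, DA = 10500 + 120 × (-7) = 9660 ft.
Site P is higher by 10260 − 9660 = 600 ft.

Site P by 600 ft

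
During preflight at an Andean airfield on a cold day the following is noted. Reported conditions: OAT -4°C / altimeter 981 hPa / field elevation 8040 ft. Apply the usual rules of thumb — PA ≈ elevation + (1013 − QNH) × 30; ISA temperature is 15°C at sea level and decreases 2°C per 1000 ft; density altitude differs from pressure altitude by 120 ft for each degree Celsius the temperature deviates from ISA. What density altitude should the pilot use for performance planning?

8880 ft

Pressure altitude = 8040 + (1013 − 981) × 30 = 8040 + (+960) = 9000 ft.
ISA temperature at 9000 ft = 15 − 2 × (9000/1000) = -3°C.
ISA deviation = -4 − (-3) = -1°C.
Density altitude = 9000 + 120 × (-1) = 8880 ft.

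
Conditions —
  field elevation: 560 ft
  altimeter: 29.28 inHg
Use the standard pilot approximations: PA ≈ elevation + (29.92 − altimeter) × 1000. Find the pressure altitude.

1200 ft

Pressure correction = (29.92 − 29.28) × 1000 = +640 ft.
Pressure altitude = 560 + (+640) = 1200 ft.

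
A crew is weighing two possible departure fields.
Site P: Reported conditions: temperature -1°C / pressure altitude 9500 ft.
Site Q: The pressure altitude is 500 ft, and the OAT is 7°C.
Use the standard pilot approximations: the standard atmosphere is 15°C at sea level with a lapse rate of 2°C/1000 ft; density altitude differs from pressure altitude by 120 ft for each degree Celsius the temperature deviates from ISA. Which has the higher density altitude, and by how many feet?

Site P by 10200 ft

Site P: ISA temp = -4°C, deviation +3°C, DA = 9500 + 120 × 3 = 9860 ft.
Site Q: ISA temp = 14°C, deviation -7°C, DA = 500 + 120 × (-7) = -340 ft.
Site P is higher by 9860 − (-340) = 10200 ft.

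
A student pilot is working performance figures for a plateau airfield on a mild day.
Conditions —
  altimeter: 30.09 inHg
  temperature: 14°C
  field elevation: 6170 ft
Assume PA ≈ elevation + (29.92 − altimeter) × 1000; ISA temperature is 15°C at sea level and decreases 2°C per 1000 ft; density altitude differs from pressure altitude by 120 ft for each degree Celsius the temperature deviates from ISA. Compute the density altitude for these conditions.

7320 ft

Pressure altitude = 6170 + (29.92 − 30.09) × 1000 = 6170 + (-170) = 6000 ft.
ISA temperature at 6000 ft = 15 − 2 × (6000/1000) = 3°C.
ISA deviation = 14 − 3 = +11°C.
Density altitude = 6000 + 120 × (11) = 7320 ft.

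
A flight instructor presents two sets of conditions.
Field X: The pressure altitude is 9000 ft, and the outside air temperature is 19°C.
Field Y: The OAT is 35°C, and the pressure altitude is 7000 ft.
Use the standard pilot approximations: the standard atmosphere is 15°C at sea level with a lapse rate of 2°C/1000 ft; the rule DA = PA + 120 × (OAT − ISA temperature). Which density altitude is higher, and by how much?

Field X: ISA temp = -3°C, deviation +22°C, DA = 9000 + 120 × 22 = 11640 ft.
Field Y: ISA temp = 1°C, deviation +34°C, DA = 7000 + 120 × 34 = 11080 ft.
Field X is higher by 11640 − 11080 = 560 ft.

Field X by 560 ft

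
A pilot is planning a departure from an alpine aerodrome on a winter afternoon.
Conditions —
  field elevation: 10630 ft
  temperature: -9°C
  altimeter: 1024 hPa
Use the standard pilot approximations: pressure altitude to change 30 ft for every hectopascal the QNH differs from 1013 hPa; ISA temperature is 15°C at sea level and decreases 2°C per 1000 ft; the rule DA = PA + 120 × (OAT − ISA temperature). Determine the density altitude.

Pressure altitude = 10630 + (1013 − 1024) × 30 = 10630 + (-330) = 10300 ft.
ISA temperature at 10300 ft = 15 − 2 × (10300/1000) = -5.6°C.
ISA deviation = -9 − (-5.6) = -3.4°C.
Density altitude = 10300 + 120 × (-3.4) = 9892 ft.

9892 ft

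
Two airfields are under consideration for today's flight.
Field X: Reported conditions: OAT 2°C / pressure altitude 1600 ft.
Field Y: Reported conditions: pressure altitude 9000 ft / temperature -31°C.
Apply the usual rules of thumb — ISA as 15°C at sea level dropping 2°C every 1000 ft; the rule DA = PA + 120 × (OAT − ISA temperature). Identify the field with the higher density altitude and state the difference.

Field X: ISA temp = 11.8°C, deviation -9.8°C, DA = 1600 + 120 × (-9.8) = 424 ft.
Field Y: ISA temp = -3°C, deviation -28°C, DA = 9000 + 120 × (-28) = 5640 ft.
Field Y is higher by 5640 − 424 = 5216 ft.

Field Y by 5216 ft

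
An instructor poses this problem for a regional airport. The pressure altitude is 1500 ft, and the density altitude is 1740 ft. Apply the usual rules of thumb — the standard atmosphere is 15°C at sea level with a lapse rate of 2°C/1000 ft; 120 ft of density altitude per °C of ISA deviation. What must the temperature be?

14°C

Density altitude − pressure altitude = 1740 − 1500 = +240 ft.
At 120 ft/°C that is an ISA deviation of 240/120 = +2°C.
ISA temperature at 1500 ft = 15 − 2 × (1500/1000) = 12°C.
OAT = ISA + deviation = 12 + (+2) = 14°C.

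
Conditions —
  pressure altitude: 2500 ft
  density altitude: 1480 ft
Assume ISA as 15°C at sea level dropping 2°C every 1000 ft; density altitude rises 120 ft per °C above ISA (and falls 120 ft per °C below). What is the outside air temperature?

Density altitude − pressure altitude = 1480 − 2500 = -1020 ft.
At 120 ft/°C that is an ISA deviation of -1020/120 = -8.5°C.
ISA temperature at 2500 ft = 15 − 2 × (2500/1000) = 10°C.
OAT = ISA + deviation = 10 + (-8.5) = 1.5°C.

1.5°C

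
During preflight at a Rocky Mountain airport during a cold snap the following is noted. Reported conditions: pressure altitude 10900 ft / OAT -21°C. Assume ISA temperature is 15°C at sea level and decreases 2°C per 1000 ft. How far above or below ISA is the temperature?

ISA temperature at 10900 ft = 15 − 2 × (10900/1000) = -6.8°C.
Deviation = OAT − ISA = -21 − (-6.8) = -14.2°C.

ISA-14.2°C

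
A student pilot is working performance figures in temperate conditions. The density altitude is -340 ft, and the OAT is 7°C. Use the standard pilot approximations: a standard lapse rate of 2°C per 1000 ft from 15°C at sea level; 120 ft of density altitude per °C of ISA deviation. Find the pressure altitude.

DA = PA + 120 × (OAT − (15 − 2·PA/1000)) = PA + 120·OAT − 1800 + 0.24·PA = 1.24·PA + 120·OAT − 1800.
So 1.24·PA = -340 − 120 × 7 + 1800 = 620.
PA = 620 / 1.24 = 500 ft.

500 ft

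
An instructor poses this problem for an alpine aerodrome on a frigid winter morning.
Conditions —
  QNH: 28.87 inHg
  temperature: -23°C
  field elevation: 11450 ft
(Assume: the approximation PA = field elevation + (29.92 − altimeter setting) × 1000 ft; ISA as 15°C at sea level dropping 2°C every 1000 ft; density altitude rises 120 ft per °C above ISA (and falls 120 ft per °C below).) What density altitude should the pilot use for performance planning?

10940 ft

Pressure altitude = 11450 + (29.92 − 28.87) × 1000 = 11450 + (+1050) = 12500 ft.
ISA temperature at 12500 ft = 15 − 2 × (12500/1000) = -10°C.
ISA deviation = -23 − (-10) = -13°C.
Density altitude = 12500 + 120 × (-13) = 10940 ft.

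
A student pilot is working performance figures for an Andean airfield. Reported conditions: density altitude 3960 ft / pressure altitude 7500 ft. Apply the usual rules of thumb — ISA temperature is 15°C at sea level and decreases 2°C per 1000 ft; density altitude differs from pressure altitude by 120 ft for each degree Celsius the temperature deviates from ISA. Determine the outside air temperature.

Density altitude − pressure altitude = 3960 − 7500 = -3540 ft.
At 120 ft/°C that is an ISA deviation of -3540/120 = -29.5°C.
ISA temperature at 7500 ft = 15 − 2 × (7500/1000) = 0°C.
OAT = ISA + deviation = 0 + (-29.5) = -29.5°C.

-29.5°C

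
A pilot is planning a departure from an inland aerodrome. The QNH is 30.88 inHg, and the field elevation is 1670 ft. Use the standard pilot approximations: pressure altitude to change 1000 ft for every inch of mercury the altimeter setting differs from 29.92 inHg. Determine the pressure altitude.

710 ft

Pressure correction = (29.92 − 30.88) × 1000 = -960 ft.
Pressure altitude = 1670 + (-960) = 710 ft.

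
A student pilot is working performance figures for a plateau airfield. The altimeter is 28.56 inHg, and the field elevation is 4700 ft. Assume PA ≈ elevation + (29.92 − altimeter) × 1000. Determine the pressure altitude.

Pressure correction = (29.92 − 28.56) × 1000 = +1360 ft.
Pressure altitude = 4700 + (+1360) = 6060 ft.

6060 ft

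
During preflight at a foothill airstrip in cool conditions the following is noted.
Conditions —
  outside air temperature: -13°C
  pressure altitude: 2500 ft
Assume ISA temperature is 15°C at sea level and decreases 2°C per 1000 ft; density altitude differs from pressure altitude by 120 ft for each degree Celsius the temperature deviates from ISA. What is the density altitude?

-260 ft

ISA temperature at 2500 ft = 15 − 2 × (2500/1000) = 10°C.
ISA deviation = -13 − 10 = -23°C.
Density altitude = 2500 + 120 × (-23) = 2500 + (-2760) = -260 ft.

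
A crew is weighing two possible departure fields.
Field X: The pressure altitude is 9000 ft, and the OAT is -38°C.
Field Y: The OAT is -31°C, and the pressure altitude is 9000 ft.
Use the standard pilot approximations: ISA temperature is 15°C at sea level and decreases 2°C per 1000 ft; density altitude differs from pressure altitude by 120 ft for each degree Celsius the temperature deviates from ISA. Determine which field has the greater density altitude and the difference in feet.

Field Y by 840 ft

Field X: ISA temp = -3°C, deviation -35°C, DA = 9000 + 120 × (-35) = 4800 ft.
Field Y: ISA temp = -3°C, deviation -28°C, DA = 9000 + 120 × (-28) = 5640 ft.
Field Y is higher by 5640 − 4800 = 840 ft.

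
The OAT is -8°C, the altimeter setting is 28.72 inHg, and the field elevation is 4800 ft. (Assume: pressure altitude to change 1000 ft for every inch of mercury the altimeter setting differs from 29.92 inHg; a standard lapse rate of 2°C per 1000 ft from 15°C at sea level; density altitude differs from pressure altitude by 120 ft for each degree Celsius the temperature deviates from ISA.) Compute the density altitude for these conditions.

4680 ft

Pressure altitude = 4800 + (29.92 − 28.72) × 1000 = 4800 + (+1200) = 6000 ft.
ISA temperature at 6000 ft = 15 − 2 × (6000/1000) = 3°C.
ISA deviation = -8 − 3 = -11°C.
Density altitude = 6000 + 120 × (-11) = 4680 ft.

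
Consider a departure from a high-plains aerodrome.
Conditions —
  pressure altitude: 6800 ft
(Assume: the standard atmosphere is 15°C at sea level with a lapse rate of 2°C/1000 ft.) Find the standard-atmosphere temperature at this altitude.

1.4°C

ISA temperature = 15 − 2 × (6800/1000) = 15 − 13.6 = 1.4°C.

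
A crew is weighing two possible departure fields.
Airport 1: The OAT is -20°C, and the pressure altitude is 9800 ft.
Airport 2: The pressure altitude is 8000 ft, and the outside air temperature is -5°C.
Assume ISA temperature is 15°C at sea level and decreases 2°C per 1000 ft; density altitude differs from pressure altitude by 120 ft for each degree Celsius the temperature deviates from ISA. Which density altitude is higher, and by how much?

Airport 1: ISA temp = -4.6°C, deviation -15.4°C, DA = 9800 + 120 × (-15.4) = 7952 ft.
Airport 2: ISA temp = -1°C, deviation -4°C, DA = 8000 + 120 × (-4) = 7520 ft.
Airport 1 is higher by 7952 − 7520 = 432 ft.

Airport 1 by 432 ft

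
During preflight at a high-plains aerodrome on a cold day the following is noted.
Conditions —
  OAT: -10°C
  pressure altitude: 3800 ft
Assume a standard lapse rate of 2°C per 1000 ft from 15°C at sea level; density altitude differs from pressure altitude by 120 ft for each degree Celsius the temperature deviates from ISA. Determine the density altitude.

1712 ft

ISA temperature at 3800 ft = 15 − 2 × (3800/1000) = 7.4°C.
ISA deviation = -10 − 7.4 = -17.4°C.
Density altitude = 3800 + 120 × (-17.4) = 3800 + (-2088) = 1712 ft.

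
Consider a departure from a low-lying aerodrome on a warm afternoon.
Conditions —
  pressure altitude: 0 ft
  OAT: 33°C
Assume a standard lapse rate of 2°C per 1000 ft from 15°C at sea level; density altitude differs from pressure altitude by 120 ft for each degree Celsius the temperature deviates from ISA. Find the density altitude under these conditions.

2160 ft

ISA temperature at 0 ft = 15 − 2 × (0/1000) = 15°C.
ISA deviation = 33 − 15 = +18°C.
Density altitude = 0 + 120 × (18) = 0 + (+2160) = 2160 ft.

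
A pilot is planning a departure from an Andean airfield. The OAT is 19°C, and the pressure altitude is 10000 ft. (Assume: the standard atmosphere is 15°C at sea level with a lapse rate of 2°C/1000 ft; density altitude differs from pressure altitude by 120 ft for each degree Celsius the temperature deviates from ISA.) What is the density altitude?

12880 ft

ISA temperature at 10000 ft = 15 − 2 × (10000/1000) = -5°C.
ISA deviation = 19 − (-5) = +24°C.
Density altitude = 10000 + 120 × (24) = 10000 + (+2880) = 12880 ft.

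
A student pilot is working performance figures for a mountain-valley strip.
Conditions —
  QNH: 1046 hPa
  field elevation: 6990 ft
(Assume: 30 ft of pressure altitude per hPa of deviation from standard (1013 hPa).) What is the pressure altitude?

Pressure correction = (1013 − 1046) × 30 = -990 ft.
Pressure altitude = 6990 + (-990) = 6000 ft.

6000 ft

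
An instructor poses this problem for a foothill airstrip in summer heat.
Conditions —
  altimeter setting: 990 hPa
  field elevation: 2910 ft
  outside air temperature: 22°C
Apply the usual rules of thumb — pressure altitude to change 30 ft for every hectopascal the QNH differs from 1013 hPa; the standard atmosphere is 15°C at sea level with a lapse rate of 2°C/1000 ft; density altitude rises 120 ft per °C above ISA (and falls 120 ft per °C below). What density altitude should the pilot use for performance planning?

5304 ft

Pressure altitude = 2910 + (1013 − 990) × 30 = 2910 + (+690) = 3600 ft.
ISA temperature at 3600 ft = 15 − 2 × (3600/1000) = 7.8°C.
ISA deviation = 22 − 7.8 = +14.2°C.
Density altitude = 3600 + 120 × (14.2) = 5304 ft.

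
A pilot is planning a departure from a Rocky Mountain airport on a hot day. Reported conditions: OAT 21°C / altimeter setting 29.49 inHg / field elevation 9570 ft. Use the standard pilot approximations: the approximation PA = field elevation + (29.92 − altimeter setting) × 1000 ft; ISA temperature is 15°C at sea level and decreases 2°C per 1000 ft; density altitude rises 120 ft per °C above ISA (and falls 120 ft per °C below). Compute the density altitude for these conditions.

Pressure altitude = 9570 + (29.92 − 29.49) × 1000 = 9570 + (+430) = 10000 ft.
ISA temperature at 10000 ft = 15 − 2 × (10000/1000) = -5°C.
ISA deviation = 21 − (-5) = +26°C.
Density altitude = 10000 + 120 × (26) = 13120 ft.

13120 ft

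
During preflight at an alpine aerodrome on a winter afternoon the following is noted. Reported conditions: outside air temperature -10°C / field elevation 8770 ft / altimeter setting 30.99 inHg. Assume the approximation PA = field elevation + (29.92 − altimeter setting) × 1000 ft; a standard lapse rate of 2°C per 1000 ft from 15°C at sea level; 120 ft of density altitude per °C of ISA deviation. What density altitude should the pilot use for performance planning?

6548 ft

Pressure altitude = 8770 + (29.92 − 30.99) × 1000 = 8770 + (-1070) = 7700 ft.
ISA temperature at 7700 ft = 15 − 2 × (7700/1000) = -0.4°C.
ISA deviation = -10 − (-0.4) = -9.6°C.
Density altitude = 7700 + 120 × (-9.6) = 6548 ft.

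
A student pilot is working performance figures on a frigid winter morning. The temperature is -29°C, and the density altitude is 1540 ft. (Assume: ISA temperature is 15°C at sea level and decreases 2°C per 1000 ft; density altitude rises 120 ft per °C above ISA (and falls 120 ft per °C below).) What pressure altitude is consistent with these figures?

5500 ft

DA = PA + 120 × (OAT − (15 − 2·PA/1000)) = PA + 120·OAT − 1800 + 0.24·PA = 1.24·PA + 120·OAT − 1800.
So 1.24·PA = 1540 − 120 × (-29) + 1800 = 6820.
PA = 6820 / 1.24 = 5500 ft.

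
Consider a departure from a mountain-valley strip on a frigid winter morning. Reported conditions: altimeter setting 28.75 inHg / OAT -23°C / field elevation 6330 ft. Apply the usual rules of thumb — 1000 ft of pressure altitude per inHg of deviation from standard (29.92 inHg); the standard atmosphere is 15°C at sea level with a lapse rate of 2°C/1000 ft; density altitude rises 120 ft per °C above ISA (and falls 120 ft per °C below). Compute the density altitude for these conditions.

4740 ft

Pressure altitude = 6330 + (29.92 − 28.75) × 1000 = 6330 + (+1170) = 7500 ft.
ISA temperature at 7500 ft = 15 − 2 × (7500/1000) = 0°C.
ISA deviation = -23 − 0 = -23°C.
Density altitude = 7500 + 120 × (-23) = 4740 ft.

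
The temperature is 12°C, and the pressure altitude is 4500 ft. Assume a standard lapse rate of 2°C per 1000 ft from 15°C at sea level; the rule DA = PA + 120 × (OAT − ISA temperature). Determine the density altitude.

ISA temperature at 4500 ft = 15 − 2 × (4500/1000) = 6°C.
ISA deviation = 12 − 6 = +6°C.
Density altitude = 4500 + 120 × (6) = 4500 + (+720) = 5220 ft.

5220 ft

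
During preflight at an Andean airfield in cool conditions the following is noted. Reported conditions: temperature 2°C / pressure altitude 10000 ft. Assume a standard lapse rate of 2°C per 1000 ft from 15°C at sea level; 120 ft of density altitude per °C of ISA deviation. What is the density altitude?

10840 ft

ISA temperature at 10000 ft = 15 − 2 × (10000/1000) = -5°C.
ISA deviation = 2 − (-5) = +7°C.
Density altitude = 10000 + 120 × (7) = 10000 + (+840) = 10840 ft.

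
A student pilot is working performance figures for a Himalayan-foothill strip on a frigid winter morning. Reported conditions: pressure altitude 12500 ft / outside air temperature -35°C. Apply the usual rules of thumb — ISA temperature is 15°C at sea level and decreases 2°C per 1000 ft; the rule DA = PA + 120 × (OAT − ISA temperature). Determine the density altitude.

ISA temperature at 12500 ft = 15 − 2 × (12500/1000) = -10°C.
ISA deviation = -35 − (-10) = -25°C.
Density altitude = 12500 + 120 × (-25) = 12500 + (-3000) = 9500 ft.

9500 ft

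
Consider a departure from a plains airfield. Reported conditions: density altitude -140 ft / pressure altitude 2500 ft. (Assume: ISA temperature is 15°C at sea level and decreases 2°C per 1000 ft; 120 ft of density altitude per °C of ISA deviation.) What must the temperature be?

-12°C

Density altitude − pressure altitude = -140 − 2500 = -2640 ft.
At 120 ft/°C that is an ISA deviation of -2640/120 = -22°C.
ISA temperature at 2500 ft = 15 − 2 × (2500/1000) = 10°C.
OAT = ISA + deviation = 10 + (-22) = -12°C.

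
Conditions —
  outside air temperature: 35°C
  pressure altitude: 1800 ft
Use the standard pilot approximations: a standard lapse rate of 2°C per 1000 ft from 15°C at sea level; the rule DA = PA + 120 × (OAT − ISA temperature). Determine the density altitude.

4632 ft

ISA temperature at 1800 ft = 15 − 2 × (1800/1000) = 11.4°C.
ISA deviation = 35 − 11.4 = +23.6°C.
Density altitude = 1800 + 120 × (23.6) = 1800 + (+2832) = 4632 ft.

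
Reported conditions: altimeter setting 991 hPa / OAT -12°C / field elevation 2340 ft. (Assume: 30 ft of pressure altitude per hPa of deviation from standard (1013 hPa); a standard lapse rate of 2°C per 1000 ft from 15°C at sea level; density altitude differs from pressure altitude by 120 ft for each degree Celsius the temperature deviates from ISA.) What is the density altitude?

Pressure altitude = 2340 + (1013 − 991) × 30 = 2340 + (+660) = 3000 ft.
ISA temperature at 3000 ft = 15 − 2 × (3000/1000) = 9°C.
ISA deviation = -12 − 9 = -21°C.
Density altitude = 3000 + 120 × (-21) = 480 ft.

480 ft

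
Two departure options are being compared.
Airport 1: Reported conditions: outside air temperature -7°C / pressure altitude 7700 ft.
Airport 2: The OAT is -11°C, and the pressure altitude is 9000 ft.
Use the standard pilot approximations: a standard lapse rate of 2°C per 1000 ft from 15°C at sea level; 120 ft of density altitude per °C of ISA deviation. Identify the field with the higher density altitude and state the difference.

Airport 2 by 1132 ft

Airport 1: ISA temp = -0.4°C, deviation -6.6°C, DA = 7700 + 120 × (-6.6) = 6908 ft.
Airport 2: ISA temp = -3°C, deviation -8°C, DA = 9000 + 120 × (-8) = 8040 ft.
Airport 2 is higher by 8040 − 6908 = 1132 ft.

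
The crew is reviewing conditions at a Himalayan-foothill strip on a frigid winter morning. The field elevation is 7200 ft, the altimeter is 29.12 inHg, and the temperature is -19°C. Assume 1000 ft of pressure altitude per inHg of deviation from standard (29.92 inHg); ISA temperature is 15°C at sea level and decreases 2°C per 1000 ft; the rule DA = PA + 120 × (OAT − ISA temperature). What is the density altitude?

Pressure altitude = 7200 + (29.92 − 29.12) × 1000 = 7200 + (+800) = 8000 ft.
ISA temperature at 8000 ft = 15 − 2 × (8000/1000) = -1°C.
ISA deviation = -19 − (-1) = -18°C.
Density altitude = 8000 + 120 × (-18) = 5840 ft.

5840 ft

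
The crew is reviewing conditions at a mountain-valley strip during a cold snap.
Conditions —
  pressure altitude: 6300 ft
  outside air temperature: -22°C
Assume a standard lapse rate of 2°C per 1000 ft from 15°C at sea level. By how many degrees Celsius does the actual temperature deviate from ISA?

ISA-24.4°C

ISA temperature at 6300 ft = 15 − 2 × (6300/1000) = 2.4°C.
Deviation = OAT − ISA = -22 − 2.4 = -24.4°C.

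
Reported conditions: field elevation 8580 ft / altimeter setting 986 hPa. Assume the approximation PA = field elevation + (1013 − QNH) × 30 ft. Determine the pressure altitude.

9390 ft

Pressure correction = (1013 − 986) × 30 = +810 ft.
Pressure altitude = 8580 + (+810) = 9390 ft.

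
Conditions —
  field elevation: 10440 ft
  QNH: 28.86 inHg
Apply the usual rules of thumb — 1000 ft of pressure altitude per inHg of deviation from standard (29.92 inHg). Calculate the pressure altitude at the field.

11500 ft

Pressure correction = (29.92 − 28.86) × 1000 = +1060 ft.
Pressure altitude = 10440 + (+1060) = 11500 ft.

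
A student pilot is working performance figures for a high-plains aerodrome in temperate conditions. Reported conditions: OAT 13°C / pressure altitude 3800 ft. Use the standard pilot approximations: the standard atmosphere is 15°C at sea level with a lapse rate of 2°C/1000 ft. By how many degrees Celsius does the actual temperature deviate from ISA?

ISA temperature at 3800 ft = 15 − 2 × (3800/1000) = 7.4°C.
Deviation = OAT − ISA = 13 − 7.4 = +5.6°C.

ISA+5.6°C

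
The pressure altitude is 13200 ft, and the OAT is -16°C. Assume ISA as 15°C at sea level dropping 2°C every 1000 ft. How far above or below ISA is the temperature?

ISA temperature at 13200 ft = 15 − 2 × (13200/1000) = -11.4°C.
Deviation = OAT − ISA = -16 − (-11.4) = -4.6°C.

ISA-4.6°C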